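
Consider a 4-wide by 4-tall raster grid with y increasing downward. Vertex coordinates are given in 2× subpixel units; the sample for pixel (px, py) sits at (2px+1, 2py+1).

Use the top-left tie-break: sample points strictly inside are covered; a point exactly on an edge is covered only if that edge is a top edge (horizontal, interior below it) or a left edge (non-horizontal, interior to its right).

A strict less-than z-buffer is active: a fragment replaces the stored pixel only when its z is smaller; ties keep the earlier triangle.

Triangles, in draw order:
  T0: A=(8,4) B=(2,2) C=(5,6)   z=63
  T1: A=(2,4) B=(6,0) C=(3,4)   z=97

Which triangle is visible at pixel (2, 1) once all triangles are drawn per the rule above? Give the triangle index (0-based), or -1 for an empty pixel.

T0:
  2·area = 18  (B↔C swapped to make it positive)
  edge (8, 4)→(5, 6): d=(-3,2) right/bottom  bias=-1
  edge (5, 6)→(2, 2): d=(-3,-4) top-left  bias=+0
  edge (2, 2)→(8, 4): d=(6,2) right/bottom  bias=-1
    (1,1)@(3, 3): e=[13,1,4] → X
    (2,1)@(5, 3): e=[9,9,0] → .  [on edge]
    (1,2)@(3, 5): e=[7,-5,16] → .
    (2,2)@(5, 5): e=[3,3,12] → X
    (3,2)@(7, 5): e=[-1,11,8] → .
    (2,3)@(5, 7): e=[-3,-3,24] → .
  covered (2 px):
    . . . .
    . X . .
    . . X .
    . . . .
T1:
  2·area = 4
  edge (2, 4)→(6, 0): d=(4,-4) top-left  bias=+0
  edge (6, 0)→(3, 4): d=(-3,4) right/bottom  bias=-1
  edge (3, 4)→(2, 4): d=(-1,0) right/bottom  bias=-1
    (2,0)@(5, 1): e=[0,1,3] → X  [on edge]
    (3,0)@(7, 1): e=[8,-7,3] → .
    (1,1)@(3, 3): e=[0,3,1] → X  [on edge]
    (2,1)@(5, 3): e=[8,-5,1] → .
    (0,2)@(1, 5): e=[0,5,-1] → .  [on edge]
    (1,2)@(3, 5): e=[8,-3,-1] → .
  covered (2 px):
    . . X .
    . X . .
    . . . .
    . . . .

Z-buffer (winner per pixel, '.' = empty):
  . . 1 .
  . 0 . .
  . . 0 .
  . . . .

Result: -1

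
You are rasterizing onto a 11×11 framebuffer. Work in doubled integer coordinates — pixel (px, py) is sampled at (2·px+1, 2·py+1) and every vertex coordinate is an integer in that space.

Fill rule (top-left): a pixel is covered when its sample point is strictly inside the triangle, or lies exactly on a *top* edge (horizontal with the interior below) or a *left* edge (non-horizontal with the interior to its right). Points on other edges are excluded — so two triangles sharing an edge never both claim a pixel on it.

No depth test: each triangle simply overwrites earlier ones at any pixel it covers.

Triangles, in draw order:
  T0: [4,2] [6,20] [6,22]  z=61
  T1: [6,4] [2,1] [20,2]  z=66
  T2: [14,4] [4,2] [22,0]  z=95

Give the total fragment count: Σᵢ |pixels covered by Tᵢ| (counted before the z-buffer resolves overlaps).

T0:
  2·area = 4
  edge (4, 2)→(6, 20): d=(2,18) right/bottom  bias=-1
  edge (6, 20)→(6, 22): d=(0,2) right/bottom  bias=-1
  edge (6, 22)→(4, 2): d=(-2,-20) top-left  bias=+0
    (2,5)@(5, 11): e=[0,2,2] → .  [on edge]
  covered (0 px):
    . . . . . . . . . . .
    . . . . . . . . . . .
    . . . . . . . . . . .
    . . . . . . . . . . .
    . . . . . . . . . . .
    . . . . . . . . . . .
    . . . . . . . . . . .
    . . . . . . . . . . .
    . . . . . . . . . . .
    . . . . . . . . . . .
    . . . . . . . . . . .
T1:
  2·area = 50
  edge (6, 4)→(2, 1): d=(-4,-3) top-left  bias=+0
  edge (2, 1)→(20, 2): d=(18,1) right/bottom  bias=-1
  edge (20, 2)→(6, 4): d=(-14,2) right/bottom  bias=-1
    (2,1)@(5, 3): e=[1,33,16] → X
    (3,1)@(7, 3): e=[7,31,12] → X
    (4,1)@(9, 3): e=[13,29,8] → X
    (5,1)@(11, 3): e=[19,27,4] → X
    (6,1)@(13, 3): e=[25,25,0] → .  [on edge]
    (2,2)@(5, 5): e=[-7,69,-12] → .
    (3,2)@(7, 5): e=[-1,67,-16] → .
    (4,2)@(9, 5): e=[5,65,-20] → .
    (5,2)@(11, 5): e=[11,63,-24] → .
  covered (4 px):
    . . . . . . . . . . .
    . . X X X X . . . . .
    . . . . . . . . . . .
    . . . . . . . . . . .
    . . . . . . . . . . .
    . . . . . . . . . . .
    . . . . . . . . . . .
    . . . . . . . . . . .
    . . . . . . . . . . .
    . . . . . . . . . . .
    . . . . . . . . . . .
T2:
  2·area = 56
  edge (14, 4)→(4, 2): d=(-10,-2) top-left  bias=+0
  edge (4, 2)→(22, 0): d=(18,-2) top-left  bias=+0
  edge (22, 0)→(14, 4): d=(-8,4) right/bottom  bias=-1
    (6,0)@(13, 1): e=[28,0,28] → X  [on edge]
    (7,0)@(15, 1): e=[32,4,20] → X
    (8,0)@(17, 1): e=[36,8,12] → X
    (9,0)@(19, 1): e=[40,12,4] → X
    (10,0)@(21, 1): e=[44,16,-4] → .
    (4,1)@(9, 3): e=[0,28,28] → X  [on edge]
    (5,1)@(11, 3): e=[4,32,20] → X
    (8,1)@(17, 3): e=[16,44,-4] → .
    (9,1)@(19, 3): e=[20,48,-12] → .
    (4,2)@(9, 5): e=[-20,64,12] → .
    (5,2)@(11, 5): e=[-16,68,4] → .
    (6,2)@(13, 5): e=[-12,72,-4] → .
    (9,2)@(19, 5): e=[0,84,-28] → .  [on edge]
  covered (8 px):
    . . . . . . X X X X .
    . . . . X X X X . . .
    . . . . . . . . . . .
    . . . . . . . . . . .
    . . . . . . . . . . .
    . . . . . . . . . . .
    . . . . . . . . . . .
    . . . . . . . . . . .
    . . . . . . . . . . .
    . . . . . . . . . . .
    . . . . . . . . . . .

Result: 12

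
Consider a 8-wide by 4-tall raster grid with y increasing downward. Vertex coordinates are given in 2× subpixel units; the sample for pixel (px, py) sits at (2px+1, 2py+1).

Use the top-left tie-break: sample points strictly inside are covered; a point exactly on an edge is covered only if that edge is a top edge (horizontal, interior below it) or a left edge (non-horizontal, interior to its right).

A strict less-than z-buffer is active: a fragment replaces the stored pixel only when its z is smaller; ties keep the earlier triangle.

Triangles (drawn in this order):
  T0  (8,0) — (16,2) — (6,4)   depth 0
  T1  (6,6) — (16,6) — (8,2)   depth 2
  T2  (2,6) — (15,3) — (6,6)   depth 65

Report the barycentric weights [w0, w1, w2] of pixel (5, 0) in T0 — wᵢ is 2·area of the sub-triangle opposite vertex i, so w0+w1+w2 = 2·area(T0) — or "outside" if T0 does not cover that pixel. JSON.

T0:
  2·area = 36
  edge (8, 0)→(16, 2): d=(8,2) right/bottom  bias=-1
  edge (16, 2)→(6, 4): d=(-10,2) right/bottom  bias=-1
  edge (6, 4)→(8, 0): d=(2,-4) top-left  bias=+0
    (4,0)@(9, 1): e=[6,24,6] → █
    (5,0)@(11, 1): e=[2,20,14] → █
    (6,0)@(13, 1): e=[-2,16,22] → ·
    (3,1)@(7, 3): e=[26,8,2] → █
    (5,1)@(11, 3): e=[18,0,18] → ·  [on edge]
    (0,2)@(1, 5): e=[54,0,-18] → ·  [on edge]
    (3,2)@(7, 5): e=[42,-12,6] → ·
    (4,2)@(9, 5): e=[38,-16,14] → ·
  covered (4 px):
    · · · · █ █ · ·
    · · · █ █ · · ·
    · · · · · · · ·
    · · · · · · · ·
T1:
  2·area = 40  (B↔C swapped to make it positive)
  edge (6, 6)→(8, 2): d=(2,-4) top-left  bias=+0
  edge (8, 2)→(16, 6): d=(8,4) right/bottom  bias=-1
  edge (16, 6)→(6, 6): d=(-10,0) right/bottom  bias=-1
    (4,1)@(9, 3): e=[6,4,30] → █
    (5,1)@(11, 3): e=[14,-4,30] → ·
    (3,2)@(7, 5): e=[2,28,10] → █
    (5,2)@(11, 5): e=[18,12,10] → █
    (6,2)@(13, 5): e=[26,4,10] → █
    (7,2)@(15, 5): e=[34,-4,10] → ·
    (3,3)@(7, 7): e=[6,44,-10] → ·
    (4,3)@(9, 7): e=[14,36,-10] → ·
    (5,3)@(11, 7): e=[22,28,-10] → ·
    (6,3)@(13, 7): e=[30,20,-10] → ·
  covered (5 px):
    · · · · · · · ·
    · · · · █ · · ·
    · · · █ █ █ █ ·
    · · · · · · · ·
T2:
  2·area = 12
  edge (2, 6)→(15, 3): d=(13,-3) top-left  bias=+0
  edge (15, 3)→(6, 6): d=(-9,3) right/bottom  bias=-1
  edge (6, 6)→(2, 6): d=(-4,0) right/bottom  bias=-1
    (7,1)@(15, 3): e=[0,0,12] → ·  [on edge]
    (3,2)@(7, 5): e=[2,6,4] → █
    (4,2)@(9, 5): e=[8,0,4] → ·  [on edge]
    (1,3)@(3, 7): e=[16,0,-4] → ·  [on edge]
    (3,3)@(7, 7): e=[28,-12,-4] → ·
  covered (1 px):
    · · · · · · · ·
    · · · · · · · ·
    · · · █ · · · ·
    · · · · · · · ·

Final: [20,14,2]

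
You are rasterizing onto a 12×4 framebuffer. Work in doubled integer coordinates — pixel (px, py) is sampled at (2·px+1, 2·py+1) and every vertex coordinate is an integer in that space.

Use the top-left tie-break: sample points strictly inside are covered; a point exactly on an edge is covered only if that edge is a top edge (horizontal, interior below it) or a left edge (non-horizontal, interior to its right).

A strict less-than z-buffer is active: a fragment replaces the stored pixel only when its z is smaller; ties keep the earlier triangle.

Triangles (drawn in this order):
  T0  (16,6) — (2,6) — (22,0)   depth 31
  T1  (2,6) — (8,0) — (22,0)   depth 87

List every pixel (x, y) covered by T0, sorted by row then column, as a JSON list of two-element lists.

T0:
  2·area = 84
  edge (16, 6)→(2, 6): d=(-14,0) right/bottom  bias=-1
  edge (2, 6)→(22, 0): d=(20,-6) top-left  bias=+0
  edge (22, 0)→(16, 6): d=(-6,6) right/bottom  bias=-1
    (9,0)@(19, 1): e=[70,2,12] → #
    (10,0)@(21, 1): e=[70,14,0] → ·  [on edge]
    (6,1)@(13, 3): e=[42,6,36] → #
    (7,1)@(15, 3): e=[42,18,24] → #
    (8,1)@(17, 3): e=[42,30,12] → #
    (9,1)@(19, 3): e=[42,42,0] → ·  [on edge]
    (3,2)@(7, 5): e=[14,10,60] → #
    (4,2)@(9, 5): e=[14,22,48] → #
    (5,2)@(11, 5): e=[14,34,36] → #
    (8,2)@(17, 5): e=[14,70,0] → ·  [on edge]
    (3,3)@(7, 7): e=[-14,50,48] → ·
    (4,3)@(9, 7): e=[-14,62,36] → ·
    (7,3)@(15, 7): e=[-14,98,0] → ·  [on edge]
  covered (9 px):
    · · · · · · · · · # · ·
    · · · · · · # # # · · ·
    · · · # # # # # · · · ·
    · · · · · · · · · · · ·
T1:
  2·area = 84
  edge (2, 6)→(8, 0): d=(6,-6) top-left  bias=+0
  edge (8, 0)→(22, 0): d=(14,0) top-left  bias=+0
  edge (22, 0)→(2, 6): d=(-20,6) right/bottom  bias=-1
    (3,0)@(7, 1): e=[0,14,70] → #  [on edge]
    (4,0)@(9, 1): e=[12,14,58] → #
    (5,0)@(11, 1): e=[24,14,46] → #
    (6,0)@(13, 1): e=[36,14,34] → #
    (7,0)@(15, 1): e=[48,14,22] → #
    (8,0)@(17, 1): e=[60,14,10] → #
    (9,0)@(19, 1): e=[72,14,-2] → ·
    (2,1)@(5, 3): e=[0,42,42] → #  [on edge]
    (6,1)@(13, 3): e=[48,42,-6] → ·
    (7,1)@(15, 3): e=[60,42,-18] → ·
    (8,1)@(17, 3): e=[72,42,-30] → ·
    (1,2)@(3, 5): e=[0,70,14] → #  [on edge]
    (0,3)@(1, 7): e=[0,98,-14] → ·  [on edge]
  covered (12 px):
    · · · # # # # # # · · ·
    · · # # # # · · · · · ·
    · # # · · · · · · · · ·
    · · · · · · · · · · · ·

Final: [[9,0],[6,1],[7,1],[8,1],[3,2],[4,2],[5,2],[6,2],[7,2]]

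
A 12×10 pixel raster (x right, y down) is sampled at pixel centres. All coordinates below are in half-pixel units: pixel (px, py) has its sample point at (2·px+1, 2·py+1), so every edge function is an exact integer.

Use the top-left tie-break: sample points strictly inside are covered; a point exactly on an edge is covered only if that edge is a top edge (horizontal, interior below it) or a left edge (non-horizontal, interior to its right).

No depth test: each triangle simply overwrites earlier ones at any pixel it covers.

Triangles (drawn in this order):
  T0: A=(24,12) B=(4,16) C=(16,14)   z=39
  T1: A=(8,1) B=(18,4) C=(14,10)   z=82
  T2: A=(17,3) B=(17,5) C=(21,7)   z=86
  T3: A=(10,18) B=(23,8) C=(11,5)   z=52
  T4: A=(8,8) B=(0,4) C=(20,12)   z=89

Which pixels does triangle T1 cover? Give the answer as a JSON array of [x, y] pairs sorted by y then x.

T0:
  2·area = 8  (B↔C swapped to make it positive)
  edge (24, 12)→(16, 14): d=(-8,2) right/bottom  bias=-1
  edge (16, 14)→(4, 16): d=(-12,2) right/bottom  bias=-1
  edge (4, 16)→(24, 12): d=(20,-4) top-left  bias=+0
    (9,6)@(19, 13): e=[2,6,0] → X  [on edge]
    (10,6)@(21, 13): e=[-2,2,8] → .
    (4,7)@(9, 15): e=[6,2,0] → X  [on edge]
    (5,7)@(11, 15): e=[2,-2,8] → .
    (9,7)@(19, 15): e=[-14,-18,40] → .
    (4,8)@(9, 17): e=[-10,-22,40] → .
  covered (2 px):
    . . . . . . . . . . . .
    . . . . . . . . . . . .
    . . . . . . . . . . . .
    . . . . . . . . . . . .
    . . . . . . . . . . . .
    . . . . . . . . . . . .
    . . . . . . . . . X . .
    . . . . X . . . . . . .
    . . . . . . . . . . . .
    . . . . . . . . . . . .
T1:
  2·area = 72
  edge (8, 1)→(18, 4): d=(10,3) right/bottom  bias=-1
  edge (18, 4)→(14, 10): d=(-4,6) right/bottom  bias=-1
  edge (14, 10)→(8, 1): d=(-6,-9) top-left  bias=+0
    (5,1)@(11, 3): e=[11,46,15] → X
    (6,1)@(13, 3): e=[5,34,33] → X
    (7,1)@(15, 3): e=[-1,22,51] → .
    (5,2)@(11, 5): e=[31,38,3] → X
    (7,2)@(15, 5): e=[19,14,39] → X
    (8,2)@(17, 5): e=[13,2,57] → X
    (9,2)@(19, 5): e=[7,-10,75] → .
    (5,3)@(11, 7): e=[51,30,-9] → .
    (6,3)@(13, 7): e=[45,18,9] → X
    (8,3)@(17, 7): e=[33,-6,45] → .
    (6,4)@(13, 9): e=[65,10,-3] → .
    (7,4)@(15, 9): e=[59,-2,15] → .
  covered (8 px):
    . . . . . . . . . . . .
    . . . . . X X . . . . .
    . . . . . X X X X . . .
    . . . . . . X X . . . .
    . . . . . . . . . . . .
    . . . . . . . . . . . .
    . . . . . . . . . . . .
    . . . . . . . . . . . .
    . . . . . . . . . . . .
    . . . . . . . . . . . .
T2:
  2·area = 8  (B↔C swapped to make it positive)
  edge (17, 3)→(21, 7): d=(4,4) right/bottom  bias=-1
  edge (21, 7)→(17, 5): d=(-4,-2) top-left  bias=+0
  edge (17, 5)→(17, 3): d=(0,-2) top-left  bias=+0
    (4,0)@(9, 1): e=[24,0,-16] → .  [on edge]
    (7,0)@(15, 1): e=[0,12,-4] → .  [on edge]
    (8,0)@(17, 1): e=[-8,16,0] → .  [on edge]
    (6,1)@(13, 3): e=[16,0,-8] → .  [on edge]
    (8,1)@(17, 3): e=[0,8,0] → .  [on edge]
    (8,2)@(17, 5): e=[8,0,0] → X  [on edge]
    (9,2)@(19, 5): e=[0,4,4] → .  [on edge]
    (8,3)@(17, 7): e=[16,-8,0] → .  [on edge]
    (10,3)@(21, 7): e=[0,0,8] → .  [on edge]
    (8,4)@(17, 9): e=[24,-16,0] → .  [on edge]
    (11,4)@(23, 9): e=[0,-4,12] → .  [on edge]
    (8,5)@(17, 11): e=[32,-24,0] → .  [on edge]
    (8,6)@(17, 13): e=[40,-32,0] → .  [on edge]
    (8,7)@(17, 15): e=[48,-40,0] → .  [on edge]
    (8,8)@(17, 17): e=[56,-48,0] → .  [on edge]
    (8,9)@(17, 19): e=[64,-56,0] → .  [on edge]
  covered (1 px):
    . . . . . . . . . . . .
    . . . . . . . . . . . .
    . . . . . . . . X . . .
    . . . . . . . . . . . .
    . . . . . . . . . . . .
    . . . . . . . . . . . .
    . . . . . . . . . . . .
    . . . . . . . . . . . .
    . . . . . . . . . . . .
    . . . . . . . . . . . .
T3:
  2·area = 159  (B↔C swapped to make it positive)
  edge (10, 18)→(11, 5): d=(1,-13) top-left  bias=+0
  edge (11, 5)→(23, 8): d=(12,3) right/bottom  bias=-1
  edge (23, 8)→(10, 18): d=(-13,10) right/bottom  bias=-1
    (1,1)@(3, 3): e=[-106,0,265] → .  [on edge]
    (5,2)@(11, 5): e=[0,0,159] → .  [on edge]
    (5,3)@(11, 7): e=[2,24,133] → X
    (6,3)@(13, 7): e=[28,18,113] → X
    (7,3)@(15, 7): e=[54,12,93] → X
    (8,3)@(17, 7): e=[80,6,73] → X
    (9,3)@(19, 7): e=[106,0,53] → .  [on edge]
    (5,4)@(11, 9): e=[4,48,107] → X
    (9,4)@(19, 9): e=[108,24,27] → X
    (10,4)@(21, 9): e=[134,18,7] → X
    (11,4)@(23, 9): e=[160,12,-13] → .
    (5,5)@(11, 11): e=[6,72,81] → X
  covered (21 px):
    . . . . . . . . . . . .
    . . . . . . . . . . . .
    . . . . . . . . . . . .
    . . . . . X X X X . . .
    . . . . . X X X X X X .
    . . . . . X X X X X . .
    . . . . . X X X . . . .
    . . . . . X X . . . . .
    . . . . . X . . . . . .
    . . . . . . . . . . . .
T4:
  2·area = 16
  edge (8, 8)→(0, 4): d=(-8,-4) top-left  bias=+0
  edge (0, 4)→(20, 12): d=(20,8) right/bottom  bias=-1
  edge (20, 12)→(8, 8): d=(-12,-4) top-left  bias=+0
    (2,3)@(5, 7): e=[-4,20,0] → .  [on edge]
    (3,3)@(7, 7): e=[4,4,8] → X
    (4,3)@(9, 7): e=[12,-12,16] → .
    (3,4)@(7, 9): e=[-12,44,-16] → .
    (5,4)@(11, 9): e=[4,12,0] → X  [on edge]
    (6,4)@(13, 9): e=[12,-4,8] → .
    (5,5)@(11, 11): e=[-12,52,-24] → .
    (8,5)@(17, 11): e=[12,4,0] → X  [on edge]
    (9,5)@(19, 11): e=[20,-12,8] → .
    (8,6)@(17, 13): e=[-4,44,-24] → .
    (11,6)@(23, 13): e=[20,-4,0] → .  [on edge]
  covered (3 px):
    . . . . . . . . . . . .
    . . . . . . . . . . . .
    . . . . . . . . . . . .
    . . . X . . . . . . . .
    . . . . . X . . . . . .
    . . . . . . . . X . . .
    . . . . . . . . . . . .
    . . . . . . . . . . . .
    . . . . . . . . . . . .
    . . . . . . . . . . . .

Final: [[5,1],[6,1],[5,2],[6,2],[7,2],[8,2],[6,3],[7,3]]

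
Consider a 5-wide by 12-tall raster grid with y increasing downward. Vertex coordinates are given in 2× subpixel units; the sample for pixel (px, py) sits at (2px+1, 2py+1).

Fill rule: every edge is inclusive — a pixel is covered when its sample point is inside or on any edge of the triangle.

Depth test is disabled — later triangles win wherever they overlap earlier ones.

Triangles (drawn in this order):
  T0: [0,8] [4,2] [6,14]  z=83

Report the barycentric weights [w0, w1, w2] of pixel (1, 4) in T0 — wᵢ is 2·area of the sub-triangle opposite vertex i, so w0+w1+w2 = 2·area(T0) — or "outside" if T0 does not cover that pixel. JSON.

T0:
  2·area = 60
  edge (0, 8)→(4, 2): d=(4,-6) inclusive
  edge (4, 2)→(6, 14): d=(2,12) inclusive
  edge (6, 14)→(0, 8): d=(-6,-6) inclusive
    (1,2)@(3, 5): e=[6,18,36] → █
    (2,2)@(5, 5): e=[18,-6,48] → ·
    (0,3)@(1, 7): e=[2,46,12] → █
    (2,3)@(5, 7): e=[26,-2,36] → ·
    (0,4)@(1, 9): e=[10,50,0] → █  [on edge]
    (2,4)@(5, 9): e=[34,2,24] → █
    (3,4)@(7, 9): e=[46,-22,36] → ·
    (0,5)@(1, 11): e=[18,54,-12] → ·
    (1,5)@(3, 11): e=[30,30,0] → █  [on edge]
    (3,5)@(7, 11): e=[54,-18,24] → ·
    (1,6)@(3, 13): e=[38,34,-12] → ·
    (2,6)@(5, 13): e=[50,10,0] → █  [on edge]
    (3,7)@(7, 15): e=[70,-10,0] → ·  [on edge]
    (4,8)@(9, 17): e=[90,-30,0] → ·  [on edge]
  covered (9 px):
    · · · · ·
    · · · · ·
    · █ · · ·
    █ █ · · ·
    █ █ █ · ·
    · █ █ · ·
    · · █ · ·
    · · · · ·
    · · · · ·
    · · · · ·
    · · · · ·
    · · · · ·

Final: [26,12,22]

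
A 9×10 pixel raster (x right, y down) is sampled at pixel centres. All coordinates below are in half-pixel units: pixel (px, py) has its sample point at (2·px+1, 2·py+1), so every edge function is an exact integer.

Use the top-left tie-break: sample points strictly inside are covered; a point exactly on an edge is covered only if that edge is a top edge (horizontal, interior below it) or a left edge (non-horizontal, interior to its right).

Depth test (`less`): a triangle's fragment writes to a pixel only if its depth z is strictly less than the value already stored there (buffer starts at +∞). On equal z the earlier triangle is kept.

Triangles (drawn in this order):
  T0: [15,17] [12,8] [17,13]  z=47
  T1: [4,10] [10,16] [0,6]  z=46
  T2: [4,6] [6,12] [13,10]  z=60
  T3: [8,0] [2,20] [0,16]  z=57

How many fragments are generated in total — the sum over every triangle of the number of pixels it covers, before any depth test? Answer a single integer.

T0:
  2·area = 30
  edge (15, 17)→(12, 8): d=(-3,-9) top-left  bias=+0
  edge (12, 8)→(17, 13): d=(5,5) right/bottom  bias=-1
  edge (17, 13)→(15, 17): d=(-2,4) right/bottom  bias=-1
    (2,0)@(5, 1): e=[-42,0,72] → ·  [on edge]
    (3,1)@(7, 3): e=[-30,0,60] → ·  [on edge]
    (4,2)@(9, 5): e=[-18,0,48] → ·  [on edge]
    (5,2)@(11, 5): e=[0,-10,40] → ·  [on edge]
    (5,3)@(11, 7): e=[-6,0,36] → ·  [on edge]
    (6,4)@(13, 9): e=[6,0,24] → ·  [on edge]
    (6,5)@(13, 11): e=[0,10,20] → #  [on edge]
    (7,5)@(15, 11): e=[18,0,12] → ·  [on edge]
    (6,6)@(13, 13): e=[-6,20,16] → ·
    (7,6)@(15, 13): e=[12,10,8] → #
    (8,6)@(17, 13): e=[30,0,0] → ·  [on edge]
    (7,7)@(15, 15): e=[6,20,4] → #
    (7,8)@(15, 17): e=[0,30,0] → ·  [on edge]
  covered (3 px):
    · · · · · · · · ·
    · · · · · · · · ·
    · · · · · · · · ·
    · · · · · · · · ·
    · · · · · · · · ·
    · · · · · · # · ·
    · · · · · · · # ·
    · · · · · · · # ·
    · · · · · · · · ·
    · · · · · · · · ·
T1:
  degenerate (2·area = 0) — covers nothing
T2:
  2·area = 46  (B↔C swapped to make it positive)
  edge (4, 6)→(13, 10): d=(9,4) right/bottom  bias=-1
  edge (13, 10)→(6, 12): d=(-7,2) right/bottom  bias=-1
  edge (6, 12)→(4, 6): d=(-2,-6) top-left  bias=+0
    (1,1)@(3, 3): e=[-23,69,0] → ·  [on edge]
    (2,3)@(5, 7): e=[5,37,4] → #
    (3,3)@(7, 7): e=[-3,33,16] → ·
    (2,4)@(5, 9): e=[23,23,0] → #  [on edge]
    (3,4)@(7, 9): e=[15,19,12] → #
    (4,4)@(9, 9): e=[7,15,24] → #
    (5,4)@(11, 9): e=[-1,11,36] → ·
    (2,5)@(5, 11): e=[41,9,-4] → ·
    (3,5)@(7, 11): e=[33,5,8] → #
    (5,5)@(11, 11): e=[17,-3,32] → ·
    (3,6)@(7, 13): e=[51,-9,4] → ·
    (4,6)@(9, 13): e=[43,-13,16] → ·
    (3,7)@(7, 15): e=[69,-23,0] → ·  [on edge]
  covered (6 px):
    · · · · · · · · ·
    · · · · · · · · ·
    · · · · · · · · ·
    · · # · · · · · ·
    · · # # # · · · ·
    · · · # # · · · ·
    · · · · · · · · ·
    · · · · · · · · ·
    · · · · · · · · ·
    · · · · · · · · ·
T3:
  2·area = 64
  edge (8, 0)→(2, 20): d=(-6,20) right/bottom  bias=-1
  edge (2, 20)→(0, 16): d=(-2,-4) top-left  bias=+0
  edge (0, 16)→(8, 0): d=(8,-16) top-left  bias=+0
    (3,1)@(7, 3): e=[2,54,8] → #
    (4,1)@(9, 3): e=[-38,62,40] → ·
    (3,2)@(7, 5): e=[-10,50,24] → ·
    (2,3)@(5, 7): e=[18,38,8] → #
    (3,3)@(7, 7): e=[-22,46,40] → ·
    (2,4)@(5, 9): e=[6,34,24] → #
    (3,4)@(7, 9): e=[-34,42,56] → ·
    (1,5)@(3, 11): e=[34,22,8] → #
    (2,5)@(5, 11): e=[-6,30,40] → ·
    (1,6)@(3, 13): e=[22,18,24] → #
    (2,6)@(5, 13): e=[-18,26,56] → ·
    (0,7)@(1, 15): e=[50,6,8] → #
  covered (8 px):
    · · · · · · · · ·
    · · · # · · · · ·
    · · · · · · · · ·
    · · # · · · · · ·
    · · # · · · · · ·
    · # · · · · · · ·
    · # · · · · · · ·
    # # · · · · · · ·
    # · · · · · · · ·
    · · · · · · · · ·

Result: 17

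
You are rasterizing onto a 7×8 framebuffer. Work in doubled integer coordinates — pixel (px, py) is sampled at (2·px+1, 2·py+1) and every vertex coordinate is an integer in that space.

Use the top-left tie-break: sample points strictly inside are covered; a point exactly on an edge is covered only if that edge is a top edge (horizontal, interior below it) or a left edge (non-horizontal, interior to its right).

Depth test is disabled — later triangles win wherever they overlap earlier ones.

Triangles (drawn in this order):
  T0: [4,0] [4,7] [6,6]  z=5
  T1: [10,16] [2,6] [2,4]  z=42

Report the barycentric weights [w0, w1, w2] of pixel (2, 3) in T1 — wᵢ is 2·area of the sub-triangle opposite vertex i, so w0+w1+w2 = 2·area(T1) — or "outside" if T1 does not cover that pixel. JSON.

T0:
  2·area = 14  (B↔C swapped to make it positive)
  edge (4, 0)→(6, 6): d=(2,6) right/bottom  bias=-1
  edge (6, 6)→(4, 7): d=(-2,1) right/bottom  bias=-1
  edge (4, 7)→(4, 0): d=(0,-7) top-left  bias=+0
    (2,1)@(5, 3): e=[0,7,7] → .  [on edge]
    (2,2)@(5, 5): e=[4,3,7] → X
    (3,2)@(7, 5): e=[-8,1,21] → .
    (2,3)@(5, 7): e=[8,-1,7] → .
    (3,4)@(7, 9): e=[0,-7,21] → .  [on edge]
    (4,7)@(9, 15): e=[0,-21,35] → .  [on edge]
  covered (1 px):
    . . . . . . .
    . . . . . . .
    . . X . . . .
    . . . . . . .
    . . . . . . .
    . . . . . . .
    . . . . . . .
    . . . . . . .
T1:
  2·area = 16
  edge (10, 16)→(2, 6): d=(-8,-10) top-left  bias=+0
  edge (2, 6)→(2, 4): d=(0,-2) top-left  bias=+0
  edge (2, 4)→(10, 16): d=(8,12) right/bottom  bias=-1
    (1,3)@(3, 7): e=[2,2,12] → X
    (2,3)@(5, 7): e=[22,6,-12] → .
    (1,4)@(3, 9): e=[-14,2,28] → .
    (2,4)@(5, 9): e=[6,6,4] → X
    (3,4)@(7, 9): e=[26,10,-20] → .
    (2,5)@(5, 11): e=[-10,6,20] → .
  covered (2 px):
    . . . . . . .
    . . . . . . .
    . . . . . . .
    . X . . . . .
    . . X . . . .
    . . . . . . .
    . . . . . . .
    . . . . . . .

Final: "outside"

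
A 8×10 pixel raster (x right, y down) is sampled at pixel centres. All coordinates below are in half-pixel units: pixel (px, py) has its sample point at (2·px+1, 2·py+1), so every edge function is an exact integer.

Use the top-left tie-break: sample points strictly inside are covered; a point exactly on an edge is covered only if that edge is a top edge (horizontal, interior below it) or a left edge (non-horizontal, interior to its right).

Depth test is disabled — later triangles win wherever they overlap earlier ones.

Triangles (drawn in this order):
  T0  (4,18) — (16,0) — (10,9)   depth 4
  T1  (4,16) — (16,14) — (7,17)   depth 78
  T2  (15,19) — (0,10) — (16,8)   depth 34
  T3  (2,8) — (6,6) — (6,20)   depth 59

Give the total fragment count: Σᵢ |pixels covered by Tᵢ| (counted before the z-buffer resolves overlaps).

T0:
  degenerate (2·area = 0) — covers nothing
T1:
  2·area = 18
  edge (4, 16)→(16, 14): d=(12,-2) top-left  bias=+0
  edge (16, 14)→(7, 17): d=(-9,3) right/bottom  bias=-1
  edge (7, 17)→(4, 16): d=(-3,-1) top-left  bias=+0
    (0,7)@(1, 15): e=[-18,36,0] → .  [on edge]
    (5,7)@(11, 15): e=[2,6,10] → X
    (6,7)@(13, 15): e=[6,0,12] → .  [on edge]
    (3,8)@(7, 17): e=[18,0,0] → .  [on edge]
    (5,8)@(11, 17): e=[26,-12,4] → .
    (0,9)@(1, 19): e=[30,0,-12] → .  [on edge]
    (6,9)@(13, 19): e=[54,-36,0] → .  [on edge]
  covered (1 px):
    . . . . . . . .
    . . . . . . . .
    . . . . . . . .
    . . . . . . . .
    . . . . . . . .
    . . . . . . . .
    . . . . . . . .
    . . . . . X . .
    . . . . . . . .
    . . . . . . . .
T2:
  2·area = 174
  edge (15, 19)→(0, 10): d=(-15,-9) top-left  bias=+0
  edge (0, 10)→(16, 8): d=(16,-2) top-left  bias=+0
  edge (16, 8)→(15, 19): d=(-1,11) right/bottom  bias=-1
    (4,4)@(9, 9): e=[96,2,76] → X
    (5,4)@(11, 9): e=[114,6,54] → X
    (6,4)@(13, 9): e=[132,10,32] → X
    (7,4)@(15, 9): e=[150,14,10] → X
    (1,5)@(3, 11): e=[12,22,140] → X
    (2,5)@(5, 11): e=[30,26,118] → X
    (3,5)@(7, 11): e=[48,30,96] → X
    (1,6)@(3, 13): e=[-18,54,138] → .
    (2,6)@(5, 13): e=[0,58,116] → X  [on edge]
    (2,7)@(5, 15): e=[-30,90,114] → .
    (3,7)@(7, 15): e=[-12,94,92] → .
    (4,7)@(9, 15): e=[6,98,70] → X
    (7,9)@(15, 19): e=[0,174,0] → .  [on edge]
  covered (23 px):
    . . . . . . . .
    . . . . . . . .
    . . . . . . . .
    . . . . . . . .
    . . . . X X X X
    . X X X X X X X
    . . X X X X X X
    . . . . X X X X
    . . . . . . X X
    . . . . . . . .
T3:
  2·area = 56
  edge (2, 8)→(6, 6): d=(4,-2) top-left  bias=+0
  edge (6, 6)→(6, 20): d=(0,14) right/bottom  bias=-1
  edge (6, 20)→(2, 8): d=(-4,-12) top-left  bias=+0
    (0,2)@(1, 5): e=[-14,70,0] → .  [on edge]
    (2,3)@(5, 7): e=[2,14,40] → X
    (3,3)@(7, 7): e=[6,-14,64] → .
    (1,4)@(3, 9): e=[6,42,8] → X
    (3,4)@(7, 9): e=[14,-14,56] → .
    (1,5)@(3, 11): e=[14,42,0] → X  [on edge]
    (3,5)@(7, 11): e=[22,-14,48] → .
    (1,6)@(3, 13): e=[22,42,-8] → .
    (2,6)@(5, 13): e=[26,14,16] → X
    (3,6)@(7, 13): e=[30,-14,40] → .
    (2,7)@(5, 15): e=[34,14,8] → X
    (3,7)@(7, 15): e=[38,-14,32] → .
    (2,8)@(5, 17): e=[42,14,0] → X  [on edge]
  covered (8 px):
    . . . . . . . .
    . . . . . . . .
    . . . . . . . .
    . . X . . . . .
    . X X . . . . .
    . X X . . . . .
    . . X . . . . .
    . . X . . . . .
    . . X . . . . .
    . . . . . . . .

Answer: 32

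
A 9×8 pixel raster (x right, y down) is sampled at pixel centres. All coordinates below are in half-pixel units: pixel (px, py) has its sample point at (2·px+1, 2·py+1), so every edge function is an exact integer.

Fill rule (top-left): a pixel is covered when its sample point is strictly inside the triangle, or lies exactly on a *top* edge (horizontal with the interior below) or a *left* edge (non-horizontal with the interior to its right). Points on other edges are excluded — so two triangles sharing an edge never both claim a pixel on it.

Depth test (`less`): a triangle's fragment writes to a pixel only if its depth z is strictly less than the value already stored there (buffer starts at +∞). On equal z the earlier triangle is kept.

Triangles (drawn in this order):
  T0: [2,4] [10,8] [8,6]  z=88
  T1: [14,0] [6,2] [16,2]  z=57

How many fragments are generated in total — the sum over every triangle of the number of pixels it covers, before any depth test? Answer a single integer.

T0:
  2·area = 8  (B↔C swapped to make it positive)
  edge (2, 4)→(8, 6): d=(6,2) right/bottom  bias=-1
  edge (8, 6)→(10, 8): d=(2,2) right/bottom  bias=-1
  edge (10, 8)→(2, 4): d=(-8,-4) top-left  bias=+0
    (1,0)@(3, 1): e=[-20,0,28] → ·  [on edge]
    (2,1)@(5, 3): e=[-12,0,20] → ·  [on edge]
    (2,2)@(5, 5): e=[0,4,4] → ·  [on edge]
    (3,2)@(7, 5): e=[-4,0,12] → ·  [on edge]
    (4,3)@(9, 7): e=[4,0,4] → ·  [on edge]
    (5,3)@(11, 7): e=[0,-4,12] → ·  [on edge]
    (5,4)@(11, 9): e=[12,0,-4] → ·  [on edge]
    (8,4)@(17, 9): e=[0,-12,20] → ·  [on edge]
    (6,5)@(13, 11): e=[20,0,-12] → ·  [on edge]
    (7,6)@(15, 13): e=[28,0,-20] → ·  [on edge]
    (8,7)@(17, 15): e=[36,0,-28] → ·  [on edge]
  covered (0 px):
    · · · · · · · · ·
    · · · · · · · · ·
    · · · · · · · · ·
    · · · · · · · · ·
    · · · · · · · · ·
    · · · · · · · · ·
    · · · · · · · · ·
    · · · · · · · · ·
T1:
  2·area = 20  (B↔C swapped to make it positive)
  edge (14, 0)→(16, 2): d=(2,2) right/bottom  bias=-1
  edge (16, 2)→(6, 2): d=(-10,0) right/bottom  bias=-1
  edge (6, 2)→(14, 0): d=(8,-2) top-left  bias=+0
    (5,0)@(11, 1): e=[8,10,2] → █
    (6,0)@(13, 1): e=[4,10,6] → █
    (7,0)@(15, 1): e=[0,10,10] → ·  [on edge]
    (5,1)@(11, 3): e=[12,-10,18] → ·
    (6,1)@(13, 3): e=[8,-10,22] → ·
    (8,1)@(17, 3): e=[0,-10,30] → ·  [on edge]
  covered (2 px):
    · · · · · █ █ · ·
    · · · · · · · · ·
    · · · · · · · · ·
    · · · · · · · · ·
    · · · · · · · · ·
    · · · · · · · · ·
    · · · · · · · · ·
    · · · · · · · · ·

Result: 2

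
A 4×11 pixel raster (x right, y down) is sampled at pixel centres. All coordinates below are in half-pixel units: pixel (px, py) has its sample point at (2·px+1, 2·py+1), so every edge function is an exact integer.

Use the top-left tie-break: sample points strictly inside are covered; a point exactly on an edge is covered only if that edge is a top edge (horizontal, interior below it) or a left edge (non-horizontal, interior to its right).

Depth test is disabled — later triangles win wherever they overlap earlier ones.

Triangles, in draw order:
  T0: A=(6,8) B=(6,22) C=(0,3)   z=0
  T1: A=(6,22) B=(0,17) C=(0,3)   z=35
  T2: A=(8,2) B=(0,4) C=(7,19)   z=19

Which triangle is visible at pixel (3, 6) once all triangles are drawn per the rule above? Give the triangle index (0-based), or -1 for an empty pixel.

T0:
  2·area = 84
  edge (6, 8)→(6, 22): d=(0,14) right/bottom  bias=-1
  edge (6, 22)→(0, 3): d=(-6,-19) top-left  bias=+0
  edge (0, 3)→(6, 8): d=(6,5) right/bottom  bias=-1
    (0,2)@(1, 5): e=[70,7,7] → #
    (1,2)@(3, 5): e=[42,45,-3] → ·
    (0,3)@(1, 7): e=[70,-5,19] → ·
    (1,3)@(3, 7): e=[42,33,9] → #
    (2,3)@(5, 7): e=[14,71,-1] → ·
    (1,4)@(3, 9): e=[42,21,21] → #
    (2,4)@(5, 9): e=[14,59,11] → #
    (3,4)@(7, 9): e=[-14,97,1] → ·
    (1,5)@(3, 11): e=[42,9,33] → #
    (3,5)@(7, 11): e=[-14,85,13] → ·
    (1,6)@(3, 13): e=[42,-3,45] → ·
    (2,6)@(5, 13): e=[14,35,35] → #
  covered (9 px):
    · · · ·
    · · · ·
    # · · ·
    · # · ·
    · # # ·
    · # # ·
    · · # ·
    · · # ·
    · · # ·
    · · · ·
    · · · ·
T1:
  2·area = 84
  edge (6, 22)→(0, 17): d=(-6,-5) top-left  bias=+0
  edge (0, 17)→(0, 3): d=(0,-14) top-left  bias=+0
  edge (0, 3)→(6, 22): d=(6,19) right/bottom  bias=-1
    (0,3)@(1, 7): e=[65,14,5] → #
    (1,3)@(3, 7): e=[75,42,-33] → ·
    (0,4)@(1, 9): e=[53,14,17] → #
    (1,4)@(3, 9): e=[63,42,-21] → ·
    (0,5)@(1, 11): e=[41,14,29] → #
    (1,5)@(3, 11): e=[51,42,-9] → ·
    (0,6)@(1, 13): e=[29,14,41] → #
    (1,6)@(3, 13): e=[39,42,3] → #
    (2,6)@(5, 13): e=[49,70,-35] → ·
    (0,7)@(1, 15): e=[17,14,53] → #
    (2,7)@(5, 15): e=[37,70,-23] → ·
    (0,8)@(1, 17): e=[5,14,65] → #
  covered (12 px):
    · · · ·
    · · · ·
    · · · ·
    # · · ·
    # · · ·
    # · · ·
    # # · ·
    # # · ·
    # # · ·
    · # # ·
    · · # ·
T2:
  2·area = 134  (B↔C swapped to make it positive)
  edge (8, 2)→(7, 19): d=(-1,17) right/bottom  bias=-1
  edge (7, 19)→(0, 4): d=(-7,-15) top-left  bias=+0
  edge (0, 4)→(8, 2): d=(8,-2) top-left  bias=+0
    (2,1)@(5, 3): e=[50,82,2] → #
    (3,1)@(7, 3): e=[16,112,6] → #
    (0,2)@(1, 5): e=[116,8,10] → #
    (1,2)@(3, 5): e=[82,38,14] → #
    (0,3)@(1, 7): e=[114,-6,26] → ·
    (1,3)@(3, 7): e=[80,24,30] → #
    (1,4)@(3, 9): e=[78,10,46] → #
    (1,5)@(3, 11): e=[76,-4,62] → ·
    (2,5)@(5, 11): e=[42,26,66] → #
    (2,6)@(5, 13): e=[40,12,82] → #
    (2,7)@(5, 15): e=[38,-2,98] → ·
    (3,7)@(7, 15): e=[4,28,102] → #
    (3,9)@(7, 19): e=[0,0,134] → ·  [on edge]
  covered (18 px):
    · · · ·
    · · # #
    # # # #
    · # # #
    · # # #
    · · # #
    · · # #
    · · · #
    · · · #
    · · · ·
    · · · ·

Z-buffer (winner per pixel, '.' = empty):
  . . . .
  . . 2 2
  2 2 2 2
  1 2 2 2
  1 2 2 2
  1 0 2 2
  1 1 2 2
  1 1 0 2
  1 1 0 2
  . 1 1 .
  . . 1 .

Answer: 2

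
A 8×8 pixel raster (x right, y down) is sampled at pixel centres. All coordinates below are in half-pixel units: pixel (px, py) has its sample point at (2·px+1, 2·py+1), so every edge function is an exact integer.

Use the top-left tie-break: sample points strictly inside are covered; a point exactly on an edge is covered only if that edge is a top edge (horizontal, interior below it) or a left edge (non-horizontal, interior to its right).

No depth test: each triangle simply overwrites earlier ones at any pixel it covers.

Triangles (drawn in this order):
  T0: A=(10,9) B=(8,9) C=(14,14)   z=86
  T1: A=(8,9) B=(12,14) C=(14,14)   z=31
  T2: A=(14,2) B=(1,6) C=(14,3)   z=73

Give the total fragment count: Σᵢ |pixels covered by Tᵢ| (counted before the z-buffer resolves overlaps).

T0:
  2·area = 10  (B↔C swapped to make it positive)
  edge (10, 9)→(14, 14): d=(4,5) right/bottom  bias=-1
  edge (14, 14)→(8, 9): d=(-6,-5) top-left  bias=+0
  edge (8, 9)→(10, 9): d=(2,0) top-left  bias=+0
    (0,4)@(1, 9): e=[45,-35,0] → ·  [on edge]
    (1,4)@(3, 9): e=[35,-25,0] → ·  [on edge]
    (2,4)@(5, 9): e=[25,-15,0] → ·  [on edge]
    (3,4)@(7, 9): e=[15,-5,0] → ·  [on edge]
    (4,4)@(9, 9): e=[5,5,0] → #  [on edge]
    (5,4)@(11, 9): e=[-5,15,0] → ·  [on edge]
    (6,4)@(13, 9): e=[-15,25,0] → ·  [on edge]
    (7,4)@(15, 9): e=[-25,35,0] → ·  [on edge]
    (4,5)@(9, 11): e=[13,-7,4] → ·
    (5,5)@(11, 11): e=[3,3,4] → #
    (6,5)@(13, 11): e=[-7,13,4] → ·
    (5,6)@(11, 13): e=[11,-9,8] → ·
  covered (3 px):
    · · · · · · · ·
    · · · · · · · ·
    · · · · · · · ·
    · · · · · · · ·
    · · · · # · · ·
    · · · · · # · ·
    · · · · · · # ·
    · · · · · · · ·
T1:
  2·area = 10  (B↔C swapped to make it positive)
  edge (8, 9)→(14, 14): d=(6,5) right/bottom  bias=-1
  edge (14, 14)→(12, 14): d=(-2,0) right/bottom  bias=-1
  edge (12, 14)→(8, 9): d=(-4,-5) top-left  bias=+0
  covered (0 px):
    · · · · · · · ·
    · · · · · · · ·
    · · · · · · · ·
    · · · · · · · ·
    · · · · · · · ·
    · · · · · · · ·
    · · · · · · · ·
    · · · · · · · ·
T2:
  2·area = 13  (B↔C swapped to make it positive)
  edge (14, 2)→(14, 3): d=(0,1) right/bottom  bias=-1
  edge (14, 3)→(1, 6): d=(-13,3) right/bottom  bias=-1
  edge (1, 6)→(14, 2): d=(13,-4) top-left  bias=+0
    (5,1)@(11, 3): e=[3,9,1] → #
    (6,1)@(13, 3): e=[1,3,9] → #
    (7,1)@(15, 3): e=[-1,-3,17] → ·
    (2,2)@(5, 5): e=[9,1,3] → #
    (3,2)@(7, 5): e=[7,-5,11] → ·
    (5,2)@(11, 5): e=[3,-17,27] → ·
    (6,2)@(13, 5): e=[1,-23,35] → ·
    (2,3)@(5, 7): e=[9,-25,29] → ·
  covered (3 px):
    · · · · · · · ·
    · · · · · # # ·
    · · # · · · · ·
    · · · · · · · ·
    · · · · · · · ·
    · · · · · · · ·
    · · · · · · · ·
    · · · · · · · ·

Final: 6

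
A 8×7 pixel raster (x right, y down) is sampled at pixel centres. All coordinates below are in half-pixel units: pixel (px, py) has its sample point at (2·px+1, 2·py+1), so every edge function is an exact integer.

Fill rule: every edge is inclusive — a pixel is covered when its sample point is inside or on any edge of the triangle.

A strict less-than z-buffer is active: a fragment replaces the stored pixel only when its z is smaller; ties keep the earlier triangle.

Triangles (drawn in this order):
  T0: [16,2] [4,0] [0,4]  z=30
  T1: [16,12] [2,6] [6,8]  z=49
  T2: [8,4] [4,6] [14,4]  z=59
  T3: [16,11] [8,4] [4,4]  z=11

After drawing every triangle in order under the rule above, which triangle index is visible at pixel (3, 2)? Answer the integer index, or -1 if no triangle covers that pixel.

T0:
  2·area = 56  (B↔C swapped to make it positive)
  edge (16, 2)→(0, 4): d=(-16,2) inclusive
  edge (0, 4)→(4, 0): d=(4,-4) inclusive
  edge (4, 0)→(16, 2): d=(12,2) inclusive
    (1,0)@(3, 1): e=[42,0,14] → X  [on edge]
    (2,0)@(5, 1): e=[38,8,10] → X
    (3,0)@(7, 1): e=[34,16,6] → X
    (4,0)@(9, 1): e=[30,24,2] → X
    (5,0)@(11, 1): e=[26,32,-2] → .
    (0,1)@(1, 3): e=[14,0,42] → X  [on edge]
    (4,1)@(9, 3): e=[-2,32,26] → .
    (0,2)@(1, 5): e=[-18,8,66] → .
    (1,2)@(3, 5): e=[-22,16,62] → .
    (2,2)@(5, 5): e=[-26,24,58] → .
    (3,2)@(7, 5): e=[-30,32,54] → .
  covered (8 px):
    . X X X X . . .
    X X X X . . . .
    . . . . . . . .
    . . . . . . . .
    . . . . . . . .
    . . . . . . . .
    . . . . . . . .
T1:
  2·area = 4  (B↔C swapped to make it positive)
  edge (16, 12)→(6, 8): d=(-10,-4) inclusive
  edge (6, 8)→(2, 6): d=(-4,-2) inclusive
  edge (2, 6)→(16, 12): d=(14,6) inclusive
    (4,4)@(9, 9): e=[2,2,0] → X  [on edge]
    (5,4)@(11, 9): e=[10,6,-12] → .
    (4,5)@(9, 11): e=[-18,-6,28] → .
  covered (1 px):
    . . . . . . . .
    . . . . . . . .
    . . . . . . . .
    . . . . . . . .
    . . . . X . . .
    . . . . . . . .
    . . . . . . . .
T2:
  2·area = 12  (B↔C swapped to make it positive)
  edge (8, 4)→(14, 4): d=(6,0) inclusive
  edge (14, 4)→(4, 6): d=(-10,2) inclusive
  edge (4, 6)→(8, 4): d=(4,-2) inclusive
    (3,2)@(7, 5): e=[6,4,2] → X
    (4,2)@(9, 5): e=[6,0,6] → X  [on edge]
    (5,2)@(11, 5): e=[6,-4,10] → .
    (3,3)@(7, 7): e=[18,-16,10] → .
    (4,3)@(9, 7): e=[18,-20,14] → .
  covered (2 px):
    . . . . . . . .
    . . . . . . . .
    . . . X X . . .
    . . . . . . . .
    . . . . . . . .
    . . . . . . . .
    . . . . . . . .
T3:
  2·area = 28  (B↔C swapped to make it positive)
  edge (16, 11)→(4, 4): d=(-12,-7) inclusive
  edge (4, 4)→(8, 4): d=(4,0) inclusive
  edge (8, 4)→(16, 11): d=(8,7) inclusive
    (3,2)@(7, 5): e=[9,4,15] → X
    (4,2)@(9, 5): e=[23,4,1] → X
    (5,2)@(11, 5): e=[37,4,-13] → .
    (3,3)@(7, 7): e=[-15,12,31] → .
    (4,3)@(9, 7): e=[-1,12,17] → .
    (5,3)@(11, 7): e=[13,12,3] → X
    (6,3)@(13, 7): e=[27,12,-11] → .
    (5,4)@(11, 9): e=[-11,20,19] → .
    (6,4)@(13, 9): e=[3,20,5] → X
    (7,4)@(15, 9): e=[17,20,-9] → .
    (6,5)@(13, 11): e=[-21,28,21] → .
  covered (4 px):
    . . . . . . . .
    . . . . . . . .
    . . . X X . . .
    . . . . . X . .
    . . . . . . X .
    . . . . . . . .
    . . . . . . . .

Z-buffer (winner per pixel, '.' = empty):
  . 0 0 0 0 . . .
  0 0 0 0 . . . .
  . . . 3 3 . . .
  . . . . . 3 . .
  . . . . 1 . 3 .
  . . . . . . . .
  . . . . . . . .

Answer: 3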